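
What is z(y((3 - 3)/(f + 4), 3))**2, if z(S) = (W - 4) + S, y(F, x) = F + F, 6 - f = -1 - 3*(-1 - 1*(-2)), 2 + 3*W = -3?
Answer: 289/9 ≈ 32.111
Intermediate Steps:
W = -5/3 (W = -2/3 + (1/3)*(-3) = -2/3 - 1 = -5/3 ≈ -1.6667)
f = 10 (f = 6 - (-1 - 3*(-1 - 1*(-2))) = 6 - (-1 - 3*(-1 + 2)) = 6 - (-1 - 3*1) = 6 - (-1 - 3) = 6 - 1*(-4) = 6 + 4 = 10)
y(F, x) = 2*F
z(S) = -17/3 + S (z(S) = (-5/3 - 4) + S = -17/3 + S)
z(y((3 - 3)/(f + 4), 3))**2 = (-17/3 + 2*((3 - 3)/(10 + 4)))**2 = (-17/3 + 2*(0/14))**2 = (-17/3 + 2*(0*(1/14)))**2 = (-17/3 + 2*0)**2 = (-17/3 + 0)**2 = (-17/3)**2 = 289/9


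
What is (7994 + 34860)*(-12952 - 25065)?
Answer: -1629180518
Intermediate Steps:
(7994 + 34860)*(-12952 - 25065) = 42854*(-38017) = -1629180518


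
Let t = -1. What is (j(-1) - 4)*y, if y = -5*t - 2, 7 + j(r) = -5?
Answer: -48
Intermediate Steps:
j(r) = -12 (j(r) = -7 - 5 = -12)
y = 3 (y = -5*(-1) - 2 = 5 - 2 = 3)
(j(-1) - 4)*y = (-12 - 4)*3 = -16*3 = -48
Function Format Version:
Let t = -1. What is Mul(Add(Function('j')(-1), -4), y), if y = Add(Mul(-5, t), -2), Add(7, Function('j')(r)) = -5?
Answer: -48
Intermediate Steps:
Function('j')(r) = -12 (Function('j')(r) = Add(-7, -5) = -12)
y = 3 (y = Add(Mul(-5, -1), -2) = Add(5, -2) = 3)
Mul(Add(Function('j')(-1), -4), y) = Mul(Add(-12, -4), 3) = Mul(-16, 3) = -48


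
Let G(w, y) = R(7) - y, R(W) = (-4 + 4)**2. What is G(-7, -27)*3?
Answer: 81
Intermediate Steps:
R(W) = 0 (R(W) = 0**2 = 0)
G(w, y) = -y (G(w, y) = 0 - y = -y)
G(-7, -27)*3 = -1*(-27)*3 = 27*3 = 81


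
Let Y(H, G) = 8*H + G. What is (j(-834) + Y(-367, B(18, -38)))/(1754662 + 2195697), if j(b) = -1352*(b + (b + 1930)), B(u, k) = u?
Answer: -357142/3950359 ≈ -0.090407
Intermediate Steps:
j(b) = -2609360 - 2704*b (j(b) = -1352*(b + (1930 + b)) = -1352*(1930 + 2*b) = -2609360 - 2704*b)
Y(H, G) = G + 8*H
(j(-834) + Y(-367, B(18, -38)))/(1754662 + 2195697) = ((-2609360 - 2704*(-834)) + (18 + 8*(-367)))/(1754662 + 2195697) = ((-2609360 + 2255136) + (18 - 2936))/3950359 = (-354224 - 2918)*(1/3950359) = -357142*1/3950359 = -357142/3950359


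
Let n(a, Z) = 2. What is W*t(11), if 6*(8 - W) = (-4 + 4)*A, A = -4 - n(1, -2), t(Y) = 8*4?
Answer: 256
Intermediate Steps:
t(Y) = 32
A = -6 (A = -4 - 1*2 = -4 - 2 = -6)
W = 8 (W = 8 - (-4 + 4)*(-6)/6 = 8 - 0*(-6) = 8 - ⅙*0 = 8 + 0 = 8)
W*t(11) = 8*32 = 256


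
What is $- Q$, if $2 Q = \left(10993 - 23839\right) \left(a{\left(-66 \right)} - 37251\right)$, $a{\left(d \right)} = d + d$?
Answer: $-240111009$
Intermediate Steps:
$a{\left(d \right)} = 2 d$
$Q = 240111009$ ($Q = \frac{\left(10993 - 23839\right) \left(2 \left(-66\right) - 37251\right)}{2} = \frac{\left(-12846\right) \left(-132 - 37251\right)}{2} = \frac{\left(-12846\right) \left(-37383\right)}{2} = \frac{1}{2} \cdot 480222018 = 240111009$)
$- Q = \left(-1\right) 240111009 = -240111009$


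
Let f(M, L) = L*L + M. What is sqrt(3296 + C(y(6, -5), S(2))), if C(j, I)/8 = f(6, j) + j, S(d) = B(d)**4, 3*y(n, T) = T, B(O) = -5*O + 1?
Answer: 4*sqrt(1886)/3 ≈ 57.904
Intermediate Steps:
B(O) = 1 - 5*O
y(n, T) = T/3
f(M, L) = M + L**2 (f(M, L) = L**2 + M = M + L**2)
S(d) = (1 - 5*d)**4
C(j, I) = 48 + 8*j + 8*j**2 (C(j, I) = 8*((6 + j**2) + j) = 8*(6 + j + j**2) = 48 + 8*j + 8*j**2)
sqrt(3296 + C(y(6, -5), S(2))) = sqrt(3296 + (48 + 8*((1/3)*(-5)) + 8*((1/3)*(-5))**2)) = sqrt(3296 + (48 + 8*(-5/3) + 8*(-5/3)**2)) = sqrt(3296 + (48 - 40/3 + 8*(25/9))) = sqrt(3296 + (48 - 40/3 + 200/9)) = sqrt(3296 + 512/9) = sqrt(30176/9) = 4*sqrt(1886)/3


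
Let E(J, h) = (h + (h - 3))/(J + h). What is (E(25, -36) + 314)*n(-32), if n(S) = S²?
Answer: 3613696/11 ≈ 3.2852e+5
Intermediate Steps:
E(J, h) = (-3 + 2*h)/(J + h) (E(J, h) = (h + (-3 + h))/(J + h) = (-3 + 2*h)/(J + h))
(E(25, -36) + 314)*n(-32) = ((-3 + 2*(-36))/(25 - 36) + 314)*(-32)² = ((-3 - 72)/(-11) + 314)*1024 = (-1/11*(-75) + 314)*1024 = (75/11 + 314)*1024 = (3529/11)*1024 = 3613696/11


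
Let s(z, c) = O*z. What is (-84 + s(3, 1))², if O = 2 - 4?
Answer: 8100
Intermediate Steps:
O = -2
s(z, c) = -2*z
(-84 + s(3, 1))² = (-84 - 2*3)² = (-84 - 6)² = (-90)² = 8100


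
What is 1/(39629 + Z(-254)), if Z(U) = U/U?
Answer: 1/39630 ≈ 2.5233e-5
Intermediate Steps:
Z(U) = 1
1/(39629 + Z(-254)) = 1/(39629 + 1) = 1/39630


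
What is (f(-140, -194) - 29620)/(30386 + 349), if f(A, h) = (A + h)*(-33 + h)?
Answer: 46198/30735 ≈ 1.5031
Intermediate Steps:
f(A, h) = (-33 + h)*(A + h)
(f(-140, -194) - 29620)/(30386 + 349) = (((-194)**2 - 33*(-140) - 33*(-194) - 140*(-194)) - 29620)/(30386 + 349) = ((37636 + 4620 + 6402 + 27160) - 29620)/30735 = (75818 - 29620)*(1/30735) = 46198*(1/30735) = 46198/30735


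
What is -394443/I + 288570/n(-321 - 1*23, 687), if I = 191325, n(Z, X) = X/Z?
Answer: -2110304043149/14604475 ≈ -1.4450e+5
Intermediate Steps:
-394443/I + 288570/n(-321 - 1*23, 687) = -394443/191325 + 288570/((687/(-321 - 1*23))) = -394443*1/191325 + 288570/((687/(-321 - 23))) = -131481/63775 + 288570/((687/(-344))) = -131481/63775 + 288570/((687*(-1/344))) = -131481/63775 + 288570/(-687/344) = -131481/63775 + 288570*(-344/687) = -131481/63775 - 33089360/229 = -2110304043149/14604475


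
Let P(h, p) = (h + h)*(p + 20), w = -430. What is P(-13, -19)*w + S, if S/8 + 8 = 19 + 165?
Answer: 12588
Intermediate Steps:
P(h, p) = 2*h*(20 + p) (P(h, p) = (2*h)*(20 + p) = 2*h*(20 + p))
S = 1408 (S = -64 + 8*(19 + 165) = -64 + 8*184 = -64 + 1472 = 1408)
P(-13, -19)*w + S = (2*(-13)*(20 - 19))*(-430) + 1408 = (2*(-13)*1)*(-430) + 1408 = -26*(-430) + 1408 = 11180 + 1408 = 12588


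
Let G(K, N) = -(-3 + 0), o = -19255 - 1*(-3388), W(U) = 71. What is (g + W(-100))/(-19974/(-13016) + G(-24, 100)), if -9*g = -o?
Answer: -1223504/3279 ≈ -373.13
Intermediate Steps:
o = -15867 (o = -19255 + 3388 = -15867)
g = -1763 (g = -(-1)*(-15867)/9 = -⅑*15867 = -1763)
G(K, N) = 3 (G(K, N) = -1*(-3) = 3)
(g + W(-100))/(-19974/(-13016) + G(-24, 100)) = (-1763 + 71)/(-19974/(-13016) + 3) = -1692/(-19974*(-1/13016) + 3) = -1692/(9987/6508 + 3) = -1692/29511/6508 = -1692*6508/29511 = -1223504/3279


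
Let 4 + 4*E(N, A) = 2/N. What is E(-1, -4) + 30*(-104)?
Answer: -6243/2 ≈ -3121.5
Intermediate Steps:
E(N, A) = -1 + 1/(2*N) (E(N, A) = -1 + (2/N)/4 = -1 + 1/(2*N))
E(-1, -4) + 30*(-104) = (½ - 1*(-1))/(-1) + 30*(-104) = -(½ + 1) - 3120 = -1*3/2 - 3120 = -3/2 - 3120 = -6243/2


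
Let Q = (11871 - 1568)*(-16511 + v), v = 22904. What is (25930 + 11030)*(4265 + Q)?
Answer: 2434604874240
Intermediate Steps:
Q = 65867079 (Q = (11871 - 1568)*(-16511 + 22904) = 10303*6393 = 65867079)
(25930 + 11030)*(4265 + Q) = (25930 + 11030)*(4265 + 65867079) = 36960*65871344 = 2434604874240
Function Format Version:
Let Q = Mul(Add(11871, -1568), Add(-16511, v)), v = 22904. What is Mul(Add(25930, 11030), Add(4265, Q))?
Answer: 2434604874240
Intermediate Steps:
Q = 65867079 (Q = Mul(Add(11871, -1568), Add(-16511, 22904)) = Mul(10303, 6393) = 65867079)
Mul(Add(25930, 11030), Add(4265, Q)) = Mul(Add(25930, 11030), Add(4265, 65867079)) = Mul(36960, 65871344) = 2434604874240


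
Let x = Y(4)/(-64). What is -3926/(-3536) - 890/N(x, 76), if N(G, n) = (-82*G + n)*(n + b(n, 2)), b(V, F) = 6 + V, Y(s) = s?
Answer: 7257761/6972856 ≈ 1.0409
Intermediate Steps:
x = -1/16 (x = 4/(-64) = 4*(-1/64) = -1/16 ≈ -0.062500)
N(G, n) = (6 + 2*n)*(n - 82*G) (N(G, n) = (-82*G + n)*(n + (6 + n)) = (n - 82*G)*(6 + 2*n) = (6 + 2*n)*(n - 82*G))
-3926/(-3536) - 890/N(x, 76) = -3926/(-3536) - 890/(-492*(-1/16) + 2*76² + 6*76 - 164*(-1/16)*76) = -3926*(-1/3536) - 890/(123/4 + 2*5776 + 456 + 779) = 151/136 - 890/(123/4 + 11552 + 456 + 779) = 151/136 - 890/51271/4 = 151/136 - 890*4/51271 = 151/136 - 3560/51271 = 7257761/6972856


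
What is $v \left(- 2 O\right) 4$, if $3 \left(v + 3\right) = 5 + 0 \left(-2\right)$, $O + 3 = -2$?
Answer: $- \frac{160}{3} \approx -53.333$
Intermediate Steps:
$O = -5$ ($O = -3 - 2 = -5$)
$v = - \frac{4}{3}$ ($v = -3 + \frac{5 + 0 \left(-2\right)}{3} = -3 + \frac{5 + 0}{3} = -3 + \frac{1}{3} \cdot 5 = -3 + \frac{5}{3} = - \frac{4}{3} \approx -1.3333$)
$v \left(- 2 O\right) 4 = - \frac{4 \left(\left(-2\right) \left(-5\right)\right)}{3} \cdot 4 = \left(- \frac{4}{3}\right) 10 \cdot 4 = \left(- \frac{40}{3}\right) 4 = - \frac{160}{3}$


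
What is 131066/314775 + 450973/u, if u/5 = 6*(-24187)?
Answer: -3123481721/15226925850 ≈ -0.20513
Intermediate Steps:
u = -725610 (u = 5*(6*(-24187)) = 5*(-145122) = -725610)
131066/314775 + 450973/u = 131066/314775 + 450973/(-725610) = 131066*(1/314775) + 450973*(-1/725610) = 131066/314775 - 450973/725610 = -3123481721/15226925850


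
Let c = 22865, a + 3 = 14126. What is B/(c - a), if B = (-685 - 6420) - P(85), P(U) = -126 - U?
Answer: -1149/1457 ≈ -0.78861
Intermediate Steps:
a = 14123 (a = -3 + 14126 = 14123)
B = -6894 (B = (-685 - 6420) - (-126 - 1*85) = -7105 - (-126 - 85) = -7105 - 1*(-211) = -7105 + 211 = -6894)
B/(c - a) = -6894/(22865 - 1*14123) = -6894/(22865 - 14123) = -6894/8742 = -6894*1/8742 = -1149/1457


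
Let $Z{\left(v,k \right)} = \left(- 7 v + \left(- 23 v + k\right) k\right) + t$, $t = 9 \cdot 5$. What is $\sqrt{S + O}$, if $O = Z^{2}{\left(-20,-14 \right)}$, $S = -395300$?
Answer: $\sqrt{36316181} \approx 6026.3$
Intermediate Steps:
$t = 45$
$Z{\left(v,k \right)} = 45 - 7 v + k \left(k - 23 v\right)$ ($Z{\left(v,k \right)} = \left(- 7 v + \left(- 23 v + k\right) k\right) + 45 = \left(- 7 v + \left(k - 23 v\right) k\right) + 45 = \left(- 7 v + k \left(k - 23 v\right)\right) + 45 = 45 - 7 v + k \left(k - 23 v\right)$)
$O = 36711481$ ($O = \left(45 + \left(-14\right)^{2} - -140 - \left(-322\right) \left(-20\right)\right)^{2} = \left(45 + 196 + 140 - 6440\right)^{2} = \left(-6059\right)^{2} = 36711481$)
$\sqrt{S + O} = \sqrt{-395300 + 36711481} = \sqrt{36316181}$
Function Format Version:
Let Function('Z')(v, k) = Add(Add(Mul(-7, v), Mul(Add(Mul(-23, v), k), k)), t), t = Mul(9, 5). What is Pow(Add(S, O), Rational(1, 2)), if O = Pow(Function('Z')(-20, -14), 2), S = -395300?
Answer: Pow(36316181, Rational(1, 2)) ≈ 6026.3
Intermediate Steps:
t = 45
Function('Z')(v, k) = Add(45, Mul(-7, v), Mul(k, Add(k, Mul(-23, v)))) (Function('Z')(v, k) = Add(Add(Mul(-7, v), Mul(Add(Mul(-23, v), k), k)), 45) = Add(Add(Mul(-7, v), Mul(Add(k, Mul(-23, v)), k)), 45) = Add(Add(Mul(-7, v), Mul(k, Add(k, Mul(-23, v)))), 45) = Add(45, Mul(-7, v), Mul(k, Add(k, Mul(-23, v)))))
O = 36711481 (O = Pow(Add(45, Pow(-14, 2), Mul(-7, -20), Mul(-23, -14, -20)), 2) = Pow(Add(45, 196, 140, -6440), 2) = Pow(-6059, 2) = 36711481)
Pow(Add(S, O), Rational(1, 2)) = Pow(Add(-395300, 36711481), Rational(1, 2)) = Pow(36316181, Rational(1, 2))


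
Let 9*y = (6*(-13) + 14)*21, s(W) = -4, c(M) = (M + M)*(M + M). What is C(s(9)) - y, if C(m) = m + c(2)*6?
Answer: 724/3 ≈ 241.33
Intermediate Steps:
c(M) = 4*M² (c(M) = (2*M)*(2*M) = 4*M²)
C(m) = 96 + m (C(m) = m + (4*2²)*6 = m + (4*4)*6 = m + 16*6 = m + 96 = 96 + m)
y = -448/3 (y = ((6*(-13) + 14)*21)/9 = ((-78 + 14)*21)/9 = (-64*21)/9 = (⅑)*(-1344) = -448/3 ≈ -149.33)
C(s(9)) - y = (96 - 4) - 1*(-448/3) = 92 + 448/3 = 724/3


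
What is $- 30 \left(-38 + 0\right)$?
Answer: $1140$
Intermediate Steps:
$- 30 \left(-38 + 0\right) = \left(-30\right) \left(-38\right) = 1140$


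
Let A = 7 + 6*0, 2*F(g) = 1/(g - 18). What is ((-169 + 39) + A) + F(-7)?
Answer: -6151/50 ≈ -123.02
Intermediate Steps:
F(g) = 1/(2*(-18 + g)) (F(g) = 1/(2*(g - 18)) = 1/(2*(-18 + g)))
A = 7 (A = 7 + 0 = 7)
((-169 + 39) + A) + F(-7) = ((-169 + 39) + 7) + 1/(2*(-18 - 7)) = (-130 + 7) + (½)/(-25) = -123 + (½)*(-1/25) = -123 - 1/50 = -6151/50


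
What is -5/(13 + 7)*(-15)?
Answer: 15/4 ≈ 3.7500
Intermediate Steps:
-5/(13 + 7)*(-15) = -5/20*(-15) = -5*1/20*(-15) = -1/4*(-15) = 15/4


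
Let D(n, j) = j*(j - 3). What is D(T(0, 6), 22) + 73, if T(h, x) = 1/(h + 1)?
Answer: 491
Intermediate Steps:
T(h, x) = 1/(1 + h)
D(n, j) = j*(-3 + j)
D(T(0, 6), 22) + 73 = 22*(-3 + 22) + 73 = 22*19 + 73 = 418 + 73 = 491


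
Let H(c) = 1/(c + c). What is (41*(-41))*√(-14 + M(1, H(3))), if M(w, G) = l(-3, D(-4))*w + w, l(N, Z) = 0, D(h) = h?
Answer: -1681*I*√13 ≈ -6060.9*I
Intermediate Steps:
H(c) = 1/(2*c)
M(w, G) = w (M(w, G) = 0*w + w = 0 + w = w)
(41*(-41))*√(-14 + M(1, H(3))) = (41*(-41))*√(-14 + 1) = -1681*I*√13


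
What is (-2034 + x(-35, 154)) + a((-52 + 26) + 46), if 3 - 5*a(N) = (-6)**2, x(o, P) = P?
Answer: -9433/5 ≈ -1886.6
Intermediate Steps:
a(N) = -33/5 (a(N) = 3/5 - 1/5*(-6)**2 = 3/5 - 1/5*36 = 3/5 - 36/5 = -33/5)
(-2034 + x(-35, 154)) + a((-52 + 26) + 46) = (-2034 + 154) - 33/5 = -1880 - 33/5 = -9433/5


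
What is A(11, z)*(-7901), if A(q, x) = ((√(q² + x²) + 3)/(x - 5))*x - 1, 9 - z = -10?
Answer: -339743/14 - 150119*√482/14 ≈ -2.5968e+5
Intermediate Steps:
z = 19 (z = 9 - 1*(-10) = 9 + 10 = 19)
A(q, x) = -1 + x*(3 + √(q² + x²))/(-5 + x) (A(q, x) = ((3 + √(q² + x²))/(-5 + x))*x - 1 = x*(3 + √(q² + x²))/(-5 + x) - 1 = -1 + x*(3 + √(q² + x²))/(-5 + x))
A(11, z)*(-7901) = ((5 + 2*19 + 19*√(11² + 19²))/(-5 + 19))*(-7901) = ((5 + 38 + 19*√(121 + 361))/14)*(-7901) = ((5 + 38 + 19*√482)/14)*(-7901) = ((43 + 19*√482)/14)*(-7901) = (43/14 + 19*√482/14)*(-7901) = -339743/14 - 150119*√482/14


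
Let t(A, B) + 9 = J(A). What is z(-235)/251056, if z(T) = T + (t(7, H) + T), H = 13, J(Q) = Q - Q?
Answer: -479/251056 ≈ -0.0019079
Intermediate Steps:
J(Q) = 0
t(A, B) = -9 (t(A, B) = -9 + 0 = -9)
z(T) = -9 + 2*T (z(T) = T + (-9 + T) = -9 + 2*T)
z(-235)/251056 = (-9 + 2*(-235))/251056 = (-9 - 470)*(1/251056) = -479*1/251056 = -479/251056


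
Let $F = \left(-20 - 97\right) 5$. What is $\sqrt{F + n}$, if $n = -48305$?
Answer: $i \sqrt{48890} \approx 221.11 i$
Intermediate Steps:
$F = -585$ ($F = \left(-117\right) 5 = -585$)
$\sqrt{F + n} = \sqrt{-585 - 48305} = \sqrt{-48890} = i \sqrt{48890}$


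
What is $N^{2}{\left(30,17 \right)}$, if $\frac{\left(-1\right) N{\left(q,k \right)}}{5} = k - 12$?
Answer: $625$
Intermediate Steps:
$N{\left(q,k \right)} = 60 - 5 k$ ($N{\left(q,k \right)} = - 5 \left(k - 12\right) = - 5 \left(-12 + k\right) = 60 - 5 k$)
$N^{2}{\left(30,17 \right)} = \left(60 - 85\right)^{2} = \left(-25\right)^{2} = 625$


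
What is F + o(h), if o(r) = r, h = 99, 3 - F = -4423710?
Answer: 4423812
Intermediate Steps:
F = 4423713 (F = 3 - 1*(-4423710) = 3 + 4423710 = 4423713)
F + o(h) = 4423713 + 99 = 4423812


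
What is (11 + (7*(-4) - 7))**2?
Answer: 576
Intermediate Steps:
(11 + (7*(-4) - 7))**2 = (11 + (-28 - 7))**2 = (11 - 35)**2 = (-24)**2 = 576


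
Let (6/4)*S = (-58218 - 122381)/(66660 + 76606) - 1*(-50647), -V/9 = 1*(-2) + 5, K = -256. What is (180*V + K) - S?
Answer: -8355235787/214899 ≈ -38880.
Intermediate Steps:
V = -27 (V = -9*(1*(-2) + 5) = -9*(-2 + 5) = -9*3 = -27)
S = 7255812503/214899 (S = 2*((-58218 - 122381)/(66660 + 76606) - 1*(-50647))/3 = 2*(-180599/143266 + 50647)/3 = (2/3)*(7255812503/143266) = 7255812503/214899 ≈ 33764.)
(180*V + K) - S = (180*(-27) - 256) - 1*7255812503/214899 = (-4860 - 256) - 7255812503/214899 = -5116 - 7255812503/214899 = -8355235787/214899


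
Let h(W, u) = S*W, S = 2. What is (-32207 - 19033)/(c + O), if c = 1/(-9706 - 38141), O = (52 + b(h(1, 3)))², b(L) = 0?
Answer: -2451680280/129378287 ≈ -18.950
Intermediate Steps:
h(W, u) = 2*W
O = 2704 (O = (52 + 0)² = 52² = 2704)
c = -1/47847 (c = 1/(-47847) = -1/47847 ≈ -2.0900e-5)
(-32207 - 19033)/(c + O) = (-32207 - 19033)/(-1/47847 + 2704) = -51240/129378287/47847 = -51240*47847/129378287 = -2451680280/129378287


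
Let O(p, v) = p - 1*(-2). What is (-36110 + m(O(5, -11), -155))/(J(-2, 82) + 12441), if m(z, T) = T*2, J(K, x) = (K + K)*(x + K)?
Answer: -36420/12121 ≈ -3.0047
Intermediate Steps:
O(p, v) = 2 + p (O(p, v) = p + 2 = 2 + p)
J(K, x) = 2*K*(K + x) (J(K, x) = (2*K)*(K + x) = 2*K*(K + x))
m(z, T) = 2*T
(-36110 + m(O(5, -11), -155))/(J(-2, 82) + 12441) = (-36110 + 2*(-155))/(2*(-2)*(-2 + 82) + 12441) = (-36110 - 310)/(2*(-2)*80 + 12441) = -36420/(-320 + 12441) = -36420/12121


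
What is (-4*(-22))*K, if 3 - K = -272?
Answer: 24200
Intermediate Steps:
K = 275 (K = 3 - 1*(-272) = 3 + 272 = 275)
(-4*(-22))*K = -4*(-22)*275 = 88*275 = 24200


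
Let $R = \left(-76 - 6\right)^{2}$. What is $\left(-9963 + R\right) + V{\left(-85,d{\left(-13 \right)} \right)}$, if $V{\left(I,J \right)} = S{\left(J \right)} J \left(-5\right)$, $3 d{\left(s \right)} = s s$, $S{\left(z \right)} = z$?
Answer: $- \frac{171956}{9} \approx -19106.0$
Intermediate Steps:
$R = 6724$ ($R = \left(-82\right)^{2} = 6724$)
$d{\left(s \right)} = \frac{s^{2}}{3}$ ($d{\left(s \right)} = \frac{s s}{3} = \frac{s^{2}}{3}$)
$V{\left(I,J \right)} = - 5 J^{2}$ ($V{\left(I,J \right)} = J J \left(-5\right) = J^{2} \left(-5\right) = - 5 J^{2}$)
$\left(-9963 + R\right) + V{\left(-85,d{\left(-13 \right)} \right)} = \left(-9963 + 6724\right) - 5 \left(\frac{\left(-13\right)^{2}}{3}\right)^{2} = -3239 - 5 \left(\frac{1}{3} \cdot 169\right)^{2} = -3239 - 5 \left(\frac{169}{3}\right)^{2} = -3239 - \frac{142805}{9} = - \frac{171956}{9}$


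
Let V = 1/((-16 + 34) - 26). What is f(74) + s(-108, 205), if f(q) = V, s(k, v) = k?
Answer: -865/8 ≈ -108.13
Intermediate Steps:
V = -1/8 (V = 1/(18 - 26) = 1/(-8) = -1/8 ≈ -0.12500)
f(q) = -1/8
f(74) + s(-108, 205) = -1/8 - 108 = -865/8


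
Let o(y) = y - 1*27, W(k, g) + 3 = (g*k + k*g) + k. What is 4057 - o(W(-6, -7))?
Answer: 4009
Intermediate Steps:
W(k, g) = -3 + k + 2*g*k (W(k, g) = -3 + ((g*k + k*g) + k) = -3 + ((g*k + g*k) + k) = -3 + (2*g*k + k) = -3 + (k + 2*g*k) = -3 + k + 2*g*k)
o(y) = -27 + y (o(y) = y - 27 = -27 + y)
4057 - o(W(-6, -7)) = 4057 - (-27 + (-3 - 6 + 2*(-7)*(-6))) = 4057 - (-27 + (-3 - 6 + 84)) = 4057 - (-27 + 75) = 4057 - 1*48 = 4057 - 48 = 4009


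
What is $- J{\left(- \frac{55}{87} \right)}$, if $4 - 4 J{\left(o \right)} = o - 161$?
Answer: $- \frac{7205}{174} \approx -41.408$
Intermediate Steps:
$J{\left(o \right)} = \frac{165}{4} - \frac{o}{4}$ ($J{\left(o \right)} = 1 - \frac{o - 161}{4} = 1 - \frac{-161 + o}{4} = 1 - \left(- \frac{161}{4} + \frac{o}{4}\right) = \frac{165}{4} - \frac{o}{4}$)
$- J{\left(- \frac{55}{87} \right)} = - (\frac{165}{4} - \frac{\left(-55\right) \frac{1}{87}}{4}) = - (\frac{165}{4} - - \frac{55}{348}) = - (\frac{165}{4} + \frac{55}{348}) = \left(-1\right) \frac{7205}{174} = - \frac{7205}{174}$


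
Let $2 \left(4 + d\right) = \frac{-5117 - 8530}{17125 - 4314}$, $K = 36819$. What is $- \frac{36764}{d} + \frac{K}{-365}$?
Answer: $\frac{67908411271}{8477855} \approx 8010.1$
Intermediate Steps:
$d = - \frac{116135}{25622}$ ($d = -4 + \frac{\left(-5117 - 8530\right) \frac{1}{17125 - 4314}}{2} = -4 + \frac{\left(-13647\right) \frac{1}{12811}}{2} = -4 + \frac{1}{2} \left(- \frac{13647}{12811}\right) = -4 - \frac{13647}{25622} = - \frac{116135}{25622} \approx -4.5326$)
$- \frac{36764}{d} + \frac{K}{-365} = - \frac{36764}{- \frac{116135}{25622}} + \frac{36819}{-365} = \left(-36764\right) \left(- \frac{25622}{116135}\right) + 36819 \left(- \frac{1}{365}\right) = \frac{941967208}{116135} - \frac{36819}{365} = \frac{67908411271}{8477855}$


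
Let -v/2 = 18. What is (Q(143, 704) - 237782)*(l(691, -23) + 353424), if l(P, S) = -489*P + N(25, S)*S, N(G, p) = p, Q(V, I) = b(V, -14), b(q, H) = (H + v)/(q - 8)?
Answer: -103068670696/27 ≈ -3.8174e+9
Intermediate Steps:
v = -36 (v = -2*18 = -36)
b(q, H) = (-36 + H)/(-8 + q) (b(q, H) = (H - 36)/(q - 8) = (-36 + H)/(-8 + q))
Q(V, I) = -50/(-8 + V) (Q(V, I) = (-36 - 14)/(-8 + V) = -50/(-8 + V))
l(P, S) = S² - 489*P (l(P, S) = -489*P + S*S = -489*P + S² = S² - 489*P)
(Q(143, 704) - 237782)*(l(691, -23) + 353424) = (-50/(-8 + 143) - 237782)*(((-23)² - 489*691) + 353424) = (-50/135 - 237782)*((529 - 337899) + 353424) = (-50*1/135 - 237782)*(-337370 + 353424) = (-10/27 - 237782)*16054 = -6420124/27*16054 = -103068670696/27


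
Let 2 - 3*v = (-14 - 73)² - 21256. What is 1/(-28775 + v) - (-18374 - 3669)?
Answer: 533705115/24212 ≈ 22043.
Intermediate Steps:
v = 4563 (v = ⅔ - ((-14 - 73)² - 21256)/3 = ⅔ - ((-87)² - 21256)/3 = ⅔ - (7569 - 21256)/3 = ⅔ - ⅓*(-13687) = ⅔ + 13687/3 = 4563)
1/(-28775 + v) - (-18374 - 3669) = 1/(-28775 + 4563) - (-18374 - 3669) = 1/(-24212) - 1*(-22043) = -1/24212 + 22043 = 533705115/24212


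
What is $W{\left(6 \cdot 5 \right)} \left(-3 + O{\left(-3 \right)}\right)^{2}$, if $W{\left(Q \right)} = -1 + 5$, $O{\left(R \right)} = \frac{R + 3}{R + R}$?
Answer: $36$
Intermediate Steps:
$O{\left(R \right)} = \frac{3 + R}{2 R}$
$W{\left(Q \right)} = 4$
$W{\left(6 \cdot 5 \right)} \left(-3 + O{\left(-3 \right)}\right)^{2} = 4 \left(-3 + \frac{3 - 3}{2 \left(-3\right)}\right)^{2} = 4 \left(-3 + \frac{1}{2} \left(- \frac{1}{3}\right) 0\right)^{2} = 4 \left(-3 + 0\right)^{2} = 4 \left(-3\right)^{2} = 4 \cdot 9 = 36$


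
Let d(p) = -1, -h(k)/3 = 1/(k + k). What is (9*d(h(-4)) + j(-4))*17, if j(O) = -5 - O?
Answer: -170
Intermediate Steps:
h(k) = -3/(2*k) (h(k) = -3/(k + k) = -3*1/(2*k) = -3/(2*k))
(9*d(h(-4)) + j(-4))*17 = (9*(-1) + (-5 - 1*(-4)))*17 = (-9 + (-5 + 4))*17 = (-9 - 1)*17 = -10*17 = -170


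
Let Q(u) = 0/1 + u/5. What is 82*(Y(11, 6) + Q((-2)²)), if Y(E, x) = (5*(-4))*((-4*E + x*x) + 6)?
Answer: 16728/5 ≈ 3345.6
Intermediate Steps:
Y(E, x) = -120 - 20*x² + 80*E (Y(E, x) = -20*((-4*E + x²) + 6) = -20*((x² - 4*E) + 6) = -20*(6 + x² - 4*E) = -120 - 20*x² + 80*E)
Q(u) = u/5 (Q(u) = 0*1 + u*(⅕) = 0 + u/5 = u/5)
82*(Y(11, 6) + Q((-2)²)) = 82*((-120 - 20*6² + 80*11) + (⅕)*(-2)²) = 82*((-120 - 20*36 + 880) + (⅕)*4) = 82*((-120 - 720 + 880) + ⅘) = 82*(40 + ⅘) = 82*(204/5) = 16728/5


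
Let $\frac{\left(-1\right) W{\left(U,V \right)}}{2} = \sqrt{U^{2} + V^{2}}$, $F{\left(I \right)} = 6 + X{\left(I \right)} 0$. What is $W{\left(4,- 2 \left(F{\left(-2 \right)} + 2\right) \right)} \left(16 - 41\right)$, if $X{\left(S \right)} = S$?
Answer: $200 \sqrt{17} \approx 824.62$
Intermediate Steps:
$F{\left(I \right)} = 6$ ($F{\left(I \right)} = 6 + I 0 = 6 + 0 = 6$)
$W{\left(U,V \right)} = - 2 \sqrt{U^{2} + V^{2}}$
$W{\left(4,- 2 \left(F{\left(-2 \right)} + 2\right) \right)} \left(16 - 41\right) = - 2 \sqrt{4^{2} + \left(- 2 \left(6 + 2\right)\right)^{2}} \left(16 - 41\right) = - 2 \sqrt{16 + \left(\left(-2\right) 8\right)^{2}} \left(16 - 41\right) = - 2 \sqrt{16 + \left(-16\right)^{2}} \left(-25\right) = - 2 \sqrt{16 + 256} \left(-25\right) = - 2 \sqrt{272} \left(-25\right) = - 2 \cdot 4 \sqrt{17} \left(-25\right) = - 8 \sqrt{17} \left(-25\right) = 200 \sqrt{17}$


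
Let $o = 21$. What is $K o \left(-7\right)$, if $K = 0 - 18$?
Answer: $2646$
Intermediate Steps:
$K = -18$
$K o \left(-7\right) = \left(-18\right) 21 \left(-7\right) = \left(-378\right) \left(-7\right) = 2646$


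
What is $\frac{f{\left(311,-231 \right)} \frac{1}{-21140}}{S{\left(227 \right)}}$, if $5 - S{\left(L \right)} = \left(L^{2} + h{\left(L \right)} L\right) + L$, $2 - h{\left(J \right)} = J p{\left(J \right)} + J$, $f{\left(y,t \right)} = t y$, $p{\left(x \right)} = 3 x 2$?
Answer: $\frac{10263}{211949102440} \approx 4.8422 \cdot 10^{-8}$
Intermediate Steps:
$p{\left(x \right)} = 6 x$
$h{\left(J \right)} = 2 - J - 6 J^{2}$ ($h{\left(J \right)} = 2 - \left(J 6 J + J\right) = 2 - \left(6 J^{2} + J\right) = 2 - \left(J + 6 J^{2}\right) = 2 - J - 6 J^{2}$)
$S{\left(L \right)} = 5 - L - L^{2} - L \left(2 - L - 6 L^{2}\right)$ ($S{\left(L \right)} = 5 - \left(\left(L^{2} + \left(2 - L - 6 L^{2}\right) L\right) + L\right) = 5 - \left(\left(L^{2} + L \left(2 - L - 6 L^{2}\right)\right) + L\right) = 5 - \left(L + L^{2} + L \left(2 - L - 6 L^{2}\right)\right) = 5 - L - L^{2} - L \left(2 - L - 6 L^{2}\right)$)
$\frac{f{\left(311,-231 \right)} \frac{1}{-21140}}{S{\left(227 \right)}} = \frac{\left(-231\right) 311 \frac{1}{-21140}}{5 - 681 + 6 \cdot 227^{3}} = \frac{\left(-71841\right) \left(- \frac{1}{21140}\right)}{5 - 681 + 6 \cdot 11697083} = \frac{10263}{3020 \left(5 - 681 + 70182498\right)} = \frac{10263}{3020 \cdot 70181822} = \frac{10263}{3020} \cdot \frac{1}{70181822} = \frac{10263}{211949102440}$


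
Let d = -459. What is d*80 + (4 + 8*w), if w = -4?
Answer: -36748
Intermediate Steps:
d*80 + (4 + 8*w) = -459*80 + (4 + 8*(-4)) = -36720 + (4 - 32) = -36720 - 28 = -36748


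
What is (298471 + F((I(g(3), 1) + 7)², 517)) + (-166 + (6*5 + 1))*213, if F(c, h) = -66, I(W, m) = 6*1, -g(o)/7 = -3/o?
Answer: 269650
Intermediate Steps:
g(o) = 21/o (g(o) = -(-21)/o = 21/o)
I(W, m) = 6
(298471 + F((I(g(3), 1) + 7)², 517)) + (-166 + (6*5 + 1))*213 = (298471 - 66) + (-166 + (6*5 + 1))*213 = 298405 + (-166 + (30 + 1))*213 = 298405 + (-166 + 31)*213 = 298405 - 135*213 = 298405 - 28755 = 269650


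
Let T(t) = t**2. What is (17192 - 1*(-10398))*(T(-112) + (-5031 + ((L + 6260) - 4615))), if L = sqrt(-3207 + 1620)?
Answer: 252669220 + 634570*I*sqrt(3) ≈ 2.5267e+8 + 1.0991e+6*I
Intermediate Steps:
L = 23*I*sqrt(3) (L = sqrt(-1587) = 23*I*sqrt(3) ≈ 39.837*I)
(17192 - 1*(-10398))*(T(-112) + (-5031 + ((L + 6260) - 4615))) = (17192 - 1*(-10398))*((-112)**2 + (-5031 + ((23*I*sqrt(3) + 6260) - 4615))) = (17192 + 10398)*(12544 + (-5031 + ((6260 + 23*I*sqrt(3)) - 4615))) = 27590*(12544 + (-5031 + (1645 + 23*I*sqrt(3)))) = 27590*(12544 + (-3386 + 23*I*sqrt(3))) = 27590*(9158 + 23*I*sqrt(3)) = 252669220 + 634570*I*sqrt(3)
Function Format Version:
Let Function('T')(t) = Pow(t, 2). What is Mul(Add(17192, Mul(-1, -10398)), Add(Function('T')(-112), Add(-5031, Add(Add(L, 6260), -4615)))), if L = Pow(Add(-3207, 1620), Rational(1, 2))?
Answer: Add(252669220, Mul(634570, I, Pow(3, Rational(1, 2)))) ≈ Add(2.5267e+8, Mul(1.0991e+6, I))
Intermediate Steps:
L = Mul(23, I, Pow(3, Rational(1, 2))) (L = Pow(-1587, Rational(1, 2)) = Mul(23, I, Pow(3, Rational(1, 2))) ≈ Mul(39.837, I))
Mul(Add(17192, Mul(-1, -10398)), Add(Function('T')(-112), Add(-5031, Add(Add(L, 6260), -4615)))) = Mul(Add(17192, Mul(-1, -10398)), Add(Pow(-112, 2), Add(-5031, Add(Add(Mul(23, I, Pow(3, Rational(1, 2))), 6260), -4615)))) = Mul(Add(17192, 10398), Add(12544, Add(-5031, Add(Add(6260, Mul(23, I, Pow(3, Rational(1, 2)))), -4615)))) = Mul(27590, Add(12544, Add(-5031, Add(1645, Mul(23, I, Pow(3, Rational(1, 2))))))) = Mul(27590, Add(12544, Add(-3386, Mul(23, I, Pow(3, Rational(1, 2)))))) = Mul(27590, Add(9158, Mul(23, I, Pow(3, Rational(1, 2))))) = Add(252669220, Mul(634570, I, Pow(3, Rational(1, 2))))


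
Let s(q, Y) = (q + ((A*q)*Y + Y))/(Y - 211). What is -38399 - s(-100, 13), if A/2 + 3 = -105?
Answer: -2440763/66 ≈ -36981.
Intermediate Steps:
A = -216 (A = -6 + 2*(-105) = -6 - 210 = -216)
s(q, Y) = (Y + q - 216*Y*q)/(-211 + Y) (s(q, Y) = (q + ((-216*q)*Y + Y))/(Y - 211) = (q + (-216*Y*q + Y))/(-211 + Y) = (q + (Y - 216*Y*q))/(-211 + Y) = (Y + q - 216*Y*q)/(-211 + Y))
-38399 - s(-100, 13) = -38399 - (13 - 100 - 216*13*(-100))/(-211 + 13) = -38399 - (13 - 100 + 280800)/(-198) = -38399 - (-1)*280713/198 = -38399 - 1*(-93571/66) = -38399 + 93571/66 = -2440763/66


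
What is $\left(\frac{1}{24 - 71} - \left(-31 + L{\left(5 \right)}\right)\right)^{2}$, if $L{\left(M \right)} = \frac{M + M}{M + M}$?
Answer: $\frac{1985281}{2209} \approx 898.72$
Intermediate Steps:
$L{\left(M \right)} = 1$ ($L{\left(M \right)} = \frac{2 M}{2 M} = 2 M \frac{1}{2 M} = 1$)
$\left(\frac{1}{24 - 71} - \left(-31 + L{\left(5 \right)}\right)\right)^{2} = \left(\frac{1}{24 - 71} + \left(\left(6 - 1\right) - -25\right)\right)^{2} = \left(\frac{1}{-47} + \left(\left(6 - 1\right) + 25\right)\right)^{2} = \left(- \frac{1}{47} + \left(5 + 25\right)\right)^{2} = \left(- \frac{1}{47} + 30\right)^{2} = \left(\frac{1409}{47}\right)^{2} = \frac{1985281}{2209}$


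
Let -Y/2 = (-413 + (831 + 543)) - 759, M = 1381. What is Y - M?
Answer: -1785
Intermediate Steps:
Y = -404 (Y = -2*((-413 + (831 + 543)) - 759) = -2*((-413 + 1374) - 759) = -2*(961 - 759) = -2*202 = -404)
Y - M = -404 - 1*1381 = -404 - 1381 = -1785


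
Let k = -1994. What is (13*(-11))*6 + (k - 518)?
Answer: -3370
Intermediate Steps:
(13*(-11))*6 + (k - 518) = (13*(-11))*6 + (-1994 - 518) = -143*6 - 2512 = -858 - 2512 = -3370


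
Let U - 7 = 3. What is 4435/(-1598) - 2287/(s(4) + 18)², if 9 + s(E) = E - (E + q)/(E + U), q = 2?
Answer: -106710657/6187456 ≈ -17.246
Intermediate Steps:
U = 10 (U = 7 + 3 = 10)
s(E) = -9 + E - (2 + E)/(10 + E) (s(E) = -9 + (E - (E + 2)/(E + 10)) = -9 + (E - (2 + E)/(10 + E)) = -9 + E - (2 + E)/(10 + E))
4435/(-1598) - 2287/(s(4) + 18)² = 4435/(-1598) - 2287/((-92 + 4²)/(10 + 4) + 18)² = 4435*(-1/1598) - 2287/((-92 + 16)/14 + 18)² = -4435/1598 - 2287/((1/14)*(-76) + 18)² = -4435/1598 - 2287/(-38/7 + 18)² = -4435/1598 - 2287/((88/7)²) = -4435/1598 - 2287/7744/49 = -4435/1598 - 2287*49/7744 = -4435/1598 - 112063/7744 = -106710657/6187456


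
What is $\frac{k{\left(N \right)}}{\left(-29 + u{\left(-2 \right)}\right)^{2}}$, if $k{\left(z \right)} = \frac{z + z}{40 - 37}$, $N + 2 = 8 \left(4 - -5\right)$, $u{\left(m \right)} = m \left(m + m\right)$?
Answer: $\frac{20}{189} \approx 0.10582$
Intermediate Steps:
$u{\left(m \right)} = 2 m^{2}$ ($u{\left(m \right)} = m 2 m = 2 m^{2}$)
$N = 70$ ($N = -2 + 8 \left(4 - -5\right) = -2 + 8 \left(4 + 5\right) = -2 + 8 \cdot 9 = -2 + 72 = 70$)
$k{\left(z \right)} = \frac{2 z}{3}$
$\frac{k{\left(N \right)}}{\left(-29 + u{\left(-2 \right)}\right)^{2}} = \frac{\frac{2}{3} \cdot 70}{\left(-29 + 2 \left(-2\right)^{2}\right)^{2}} = \frac{140}{3 \left(-29 + 2 \cdot 4\right)^{2}} = \frac{140}{3 \left(-29 + 8\right)^{2}} = \frac{140}{3 \left(-21\right)^{2}} = \frac{140}{3 \cdot 441} = \frac{140}{3} \cdot \frac{1}{441} = \frac{20}{189}$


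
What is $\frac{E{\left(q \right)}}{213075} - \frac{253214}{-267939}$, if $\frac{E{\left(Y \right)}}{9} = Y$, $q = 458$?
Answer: $\frac{6117557512}{6343455825} \approx 0.96439$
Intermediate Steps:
$E{\left(Y \right)} = 9 Y$
$\frac{E{\left(q \right)}}{213075} - \frac{253214}{-267939} = \frac{9 \cdot 458}{213075} - \frac{253214}{-267939} = 4122 \cdot \frac{1}{213075} - - \frac{253214}{267939} = \frac{458}{23675} + \frac{253214}{267939} = \frac{6117557512}{6343455825}$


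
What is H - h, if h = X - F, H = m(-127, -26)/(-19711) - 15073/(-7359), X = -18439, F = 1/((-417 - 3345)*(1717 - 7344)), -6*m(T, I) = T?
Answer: 857955594148683218/46524234031011 ≈ 18441.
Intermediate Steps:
m(T, I) = -T/6
F = 1/21168774 (F = 1/(-3762*(-5627)) = 1/21168774 ≈ 4.7239e-8)
H = 197965425/96702166 (H = -1/6*(-127)/(-19711) - 15073/(-7359) = (127/6)*(-1/19711) - 15073*(-1/7359) = -127/118266 + 15073/7359 = 197965425/96702166 ≈ 2.0472)
h = -390331023787/21168774 (h = -18439 - 1*1/21168774 = -18439 - 1/21168774 = -390331023787/21168774 ≈ -18439.)
H - h = 197965425/96702166 - 1*(-390331023787/21168774) = 197965425/96702166 + 390331023787/21168774 = 857955594148683218/46524234031011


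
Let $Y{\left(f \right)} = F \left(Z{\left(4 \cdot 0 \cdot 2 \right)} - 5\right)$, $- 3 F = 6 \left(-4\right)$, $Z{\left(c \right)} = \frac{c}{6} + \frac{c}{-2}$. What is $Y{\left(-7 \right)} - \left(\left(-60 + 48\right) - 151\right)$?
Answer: $123$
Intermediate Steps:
$Z{\left(c \right)} = - \frac{c}{3}$ ($Z{\left(c \right)} = c \frac{1}{6} + c \left(- \frac{1}{2}\right) = \frac{c}{6} - \frac{c}{2} = - \frac{c}{3}$)
$F = 8$ ($F = - \frac{6 \left(-4\right)}{3} = \left(- \frac{1}{3}\right) \left(-24\right) = 8$)
$Y{\left(f \right)} = -40$ ($Y{\left(f \right)} = 8 \left(- \frac{4 \cdot 0 \cdot 2}{3} - 5\right) = 8 \left(- \frac{0 \cdot 2}{3} - 5\right) = 8 \left(\left(- \frac{1}{3}\right) 0 - 5\right) = 8 \left(0 - 5\right) = 8 \left(-5\right) = -40$)
$Y{\left(-7 \right)} - \left(\left(-60 + 48\right) - 151\right) = -40 - \left(\left(-60 + 48\right) - 151\right) = -40 - \left(-12 - 151\right) = -40 - -163 = -40 + 163 = 123$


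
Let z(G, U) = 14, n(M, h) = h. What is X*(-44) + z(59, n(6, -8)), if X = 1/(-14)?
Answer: 120/7 ≈ 17.143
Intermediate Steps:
X = -1/14 ≈ -0.071429
X*(-44) + z(59, n(6, -8)) = -1/14*(-44) + 14 = 22/7 + 14 = 120/7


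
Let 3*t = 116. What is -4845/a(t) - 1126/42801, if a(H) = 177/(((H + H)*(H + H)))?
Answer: -1240170017222/7575777 ≈ -1.6370e+5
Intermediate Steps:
t = 116/3 (t = (1/3)*116 = 116/3 ≈ 38.667)
a(H) = 177/(4*H**2) (a(H) = 177/(((2*H)*(2*H))) = 177/((4*H**2)) = 177*(1/(4*H**2)) = 177/(4*H**2))
-4845/a(t) - 1126/42801 = -4845/(177/(4*(116/3)**2)) - 1126/42801 = -4845/((177/4)*(9/13456)) - 1126*1/42801 = -4845/1593/53824 - 1126/42801 = -4845*53824/1593 - 1126/42801 = -86925760/531 - 1126/42801 = -1240170017222/7575777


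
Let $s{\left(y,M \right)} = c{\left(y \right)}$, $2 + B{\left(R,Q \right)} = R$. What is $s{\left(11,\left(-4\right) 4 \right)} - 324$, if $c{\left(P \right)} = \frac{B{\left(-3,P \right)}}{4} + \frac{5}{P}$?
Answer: $- \frac{14291}{44} \approx -324.8$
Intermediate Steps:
$B{\left(R,Q \right)} = -2 + R$
$c{\left(P \right)} = - \frac{5}{4} + \frac{5}{P}$ ($c{\left(P \right)} = \frac{-2 - 3}{4} + \frac{5}{P} = \left(-5\right) \frac{1}{4} + \frac{5}{P} = - \frac{5}{4} + \frac{5}{P}$)
$s{\left(y,M \right)} = - \frac{5}{4} + \frac{5}{y}$
$s{\left(11,\left(-4\right) 4 \right)} - 324 = \left(- \frac{5}{4} + \frac{5}{11}\right) - 324 = - \frac{35}{44} - 324 = - \frac{14291}{44}$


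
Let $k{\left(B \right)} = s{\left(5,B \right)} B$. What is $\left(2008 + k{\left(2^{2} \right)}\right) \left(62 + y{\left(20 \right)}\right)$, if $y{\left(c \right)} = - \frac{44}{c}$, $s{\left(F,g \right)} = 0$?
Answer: $\frac{600392}{5} \approx 1.2008 \cdot 10^{5}$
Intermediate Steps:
$k{\left(B \right)} = 0$ ($k{\left(B \right)} = 0 B = 0$)
$\left(2008 + k{\left(2^{2} \right)}\right) \left(62 + y{\left(20 \right)}\right) = \left(2008 + 0\right) \left(62 - \frac{44}{20}\right) = 2008 \left(62 - \frac{11}{5}\right) = 2008 \cdot \frac{299}{5} = \frac{600392}{5}$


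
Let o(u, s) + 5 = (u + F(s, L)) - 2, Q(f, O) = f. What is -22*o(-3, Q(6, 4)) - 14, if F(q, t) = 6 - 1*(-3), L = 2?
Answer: 8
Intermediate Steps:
F(q, t) = 9 (F(q, t) = 6 + 3 = 9)
o(u, s) = 2 + u (o(u, s) = -5 + ((u + 9) - 2) = -5 + ((9 + u) - 2) = -5 + (7 + u) = 2 + u)
-22*o(-3, Q(6, 4)) - 14 = -22*(2 - 3) - 14 = -22*(-1) - 14 = 22 - 14 = 8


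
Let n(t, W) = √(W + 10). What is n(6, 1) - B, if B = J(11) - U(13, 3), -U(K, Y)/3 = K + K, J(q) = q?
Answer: -89 + √11 ≈ -85.683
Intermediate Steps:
U(K, Y) = -6*K (U(K, Y) = -3*(K + K) = -6*K)
n(t, W) = √(10 + W)
B = 89 (B = 11 - (-6)*13 = 11 - 1*(-78) = 11 + 78 = 89)
n(6, 1) - B = √(10 + 1) - 1*89 = √11 - 89 = -89 + √11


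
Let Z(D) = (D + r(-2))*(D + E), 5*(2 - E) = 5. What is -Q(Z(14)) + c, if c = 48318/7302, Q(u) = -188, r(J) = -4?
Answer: 236849/1217 ≈ 194.62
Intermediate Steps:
E = 1 (E = 2 - ⅕*5 = 2 - 1 = 1)
Z(D) = (1 + D)*(-4 + D) (Z(D) = (D - 4)*(D + 1) = (-4 + D)*(1 + D) = (1 + D)*(-4 + D))
c = 8053/1217 (c = 48318*(1/7302) = 8053/1217 ≈ 6.6171)
-Q(Z(14)) + c = -1*(-188) + 8053/1217 = 188 + 8053/1217 = 236849/1217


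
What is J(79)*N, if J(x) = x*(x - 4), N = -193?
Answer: -1143525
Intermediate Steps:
J(x) = x*(-4 + x)
J(79)*N = (79*(-4 + 79))*(-193) = (79*75)*(-193) = 5925*(-193) = -1143525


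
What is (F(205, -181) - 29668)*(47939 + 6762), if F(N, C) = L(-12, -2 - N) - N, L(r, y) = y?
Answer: -1645406080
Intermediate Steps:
F(N, C) = -2 - 2*N (F(N, C) = (-2 - N) - N = -2 - 2*N)
(F(205, -181) - 29668)*(47939 + 6762) = ((-2 - 2*205) - 29668)*(47939 + 6762) = ((-2 - 410) - 29668)*54701 = (-412 - 29668)*54701 = -30080*54701 = -1645406080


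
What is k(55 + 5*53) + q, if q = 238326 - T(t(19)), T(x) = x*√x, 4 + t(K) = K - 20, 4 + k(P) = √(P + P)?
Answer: 238322 + 8*√10 + 5*I*√5 ≈ 2.3835e+5 + 11.18*I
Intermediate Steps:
k(P) = -4 + √2*√P (k(P) = -4 + √(P + P) = -4 + √(2*P) = -4 + √2*√P)
t(K) = -24 + K (t(K) = -4 + (K - 20) = -4 + (-20 + K) = -24 + K)
T(x) = x^(3/2)
q = 238326 + 5*I*√5 (q = 238326 - (-24 + 19)^(3/2) = 238326 - (-5)^(3/2) = 238326 - (-5)*I*√5 = 238326 + 5*I*√5 ≈ 2.3833e+5 + 11.18*I)
k(55 + 5*53) + q = (-4 + √2*√(55 + 5*53)) + (238326 + 5*I*√5) = (-4 + √2*√(55 + 265)) + (238326 + 5*I*√5) = (-4 + √2*√320) + (238326 + 5*I*√5) = (-4 + √2*(8*√5)) + (238326 + 5*I*√5) = (-4 + 8*√10) + (238326 + 5*I*√5) = 238322 + 8*√10 + 5*I*√5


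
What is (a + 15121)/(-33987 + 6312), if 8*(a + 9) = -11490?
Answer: -54703/110700 ≈ -0.49416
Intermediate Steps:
a = -5781/4 (a = -9 + (1/8)*(-11490) = -9 - 5745/4 = -5781/4 ≈ -1445.3)
(a + 15121)/(-33987 + 6312) = (-5781/4 + 15121)/(-33987 + 6312) = (54703/4)/(-27675) = (54703/4)*(-1/27675) = -54703/110700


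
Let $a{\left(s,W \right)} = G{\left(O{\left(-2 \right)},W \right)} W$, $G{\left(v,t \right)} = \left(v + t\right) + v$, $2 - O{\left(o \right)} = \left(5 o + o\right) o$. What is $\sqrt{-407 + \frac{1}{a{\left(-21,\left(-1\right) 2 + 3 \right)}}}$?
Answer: $\frac{i \sqrt{752586}}{43} \approx 20.175 i$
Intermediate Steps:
$O{\left(o \right)} = 2 - 6 o^{2}$ ($O{\left(o \right)} = 2 - \left(5 o + o\right) o = 2 - 6 o o = 2 - 6 o^{2}$)
$G{\left(v,t \right)} = t + 2 v$ ($G{\left(v,t \right)} = \left(t + v\right) + v = t + 2 v$)
$a{\left(s,W \right)} = W \left(-44 + W\right)$ ($a{\left(s,W \right)} = \left(W + 2 \left(2 - 6 \left(-2\right)^{2}\right)\right) W = \left(W + 2 \left(2 - 24\right)\right) W = \left(W + 2 \left(-22\right)\right) W = \left(W - 44\right) W = \left(-44 + W\right) W = W \left(-44 + W\right)$)
$\sqrt{-407 + \frac{1}{a{\left(-21,\left(-1\right) 2 + 3 \right)}}} = \sqrt{-407 + \frac{1}{\left(\left(-1\right) 2 + 3\right) \left(-44 + \left(\left(-1\right) 2 + 3\right)\right)}} = \sqrt{-407 + \frac{1}{\left(-2 + 3\right) \left(-44 + \left(-2 + 3\right)\right)}} = \sqrt{-407 + \frac{1}{1 \left(-44 + 1\right)}} = \sqrt{-407 + \frac{1}{1 \left(-43\right)}} = \sqrt{-407 + \frac{1}{-43}} = \sqrt{-407 - \frac{1}{43}} = \sqrt{- \frac{17502}{43}} = \frac{i \sqrt{752586}}{43}$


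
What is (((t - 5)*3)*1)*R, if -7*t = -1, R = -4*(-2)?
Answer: -816/7 ≈ -116.57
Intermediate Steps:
R = 8
t = ⅐ (t = -⅐*(-1) = ⅐ ≈ 0.14286)
(((t - 5)*3)*1)*R = (((⅐ - 5)*3)*1)*8 = (-34/7*3*1)*8 = -102/7*1*8 = -102/7*8 = -816/7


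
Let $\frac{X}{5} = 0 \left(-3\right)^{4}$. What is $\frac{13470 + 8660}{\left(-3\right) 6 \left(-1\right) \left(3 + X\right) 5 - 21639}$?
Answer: $- \frac{22130}{21369} \approx -1.0356$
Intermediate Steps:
$X = 0$ ($X = 5 \cdot 0 \left(-3\right)^{4} = 5 \cdot 0 \cdot 81 = 5 \cdot 0 = 0$)
$\frac{13470 + 8660}{\left(-3\right) 6 \left(-1\right) \left(3 + X\right) 5 - 21639} = \frac{13470 + 8660}{\left(-3\right) 6 \left(-1\right) \left(3 + 0\right) 5 - 21639} = \frac{22130}{\left(-18\right) \left(-1\right) 3 \cdot 5 - 21639} = \frac{22130}{18 \cdot 15 - 21639} = \frac{22130}{270 - 21639} = \frac{22130}{-21369} = 22130 \left(- \frac{1}{21369}\right) = - \frac{22130}{21369}$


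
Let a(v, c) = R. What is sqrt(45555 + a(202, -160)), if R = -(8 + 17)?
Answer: sqrt(45530) ≈ 213.38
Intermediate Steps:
R = -25 (R = -1*25 = -25)
a(v, c) = -25
sqrt(45555 + a(202, -160)) = sqrt(45555 - 25) = sqrt(45530)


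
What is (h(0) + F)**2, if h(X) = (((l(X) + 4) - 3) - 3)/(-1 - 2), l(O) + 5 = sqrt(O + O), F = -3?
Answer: 4/9 ≈ 0.44444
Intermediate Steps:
l(O) = -5 + sqrt(2)*sqrt(O) (l(O) = -5 + sqrt(O + O) = -5 + sqrt(2*O) = -5 + sqrt(2)*sqrt(O))
h(X) = 7/3 - sqrt(2)*sqrt(X)/3 (h(X) = ((((-5 + sqrt(2)*sqrt(X)) + 4) - 3) - 3)/(-1 - 2) = (((-1 + sqrt(2)*sqrt(X)) - 3) - 3)/(-3) = ((-4 + sqrt(2)*sqrt(X)) - 3)*(-1/3) = (-7 + sqrt(2)*sqrt(X))*(-1/3) = 7/3 - sqrt(2)*sqrt(X)/3)
(h(0) + F)**2 = ((7/3 - sqrt(2)*sqrt(0)/3) - 3)**2 = ((7/3 - 1/3*sqrt(2)*0) - 3)**2 = ((7/3 + 0) - 3)**2 = (7/3 - 3)**2 = (-2/3)**2 = 4/9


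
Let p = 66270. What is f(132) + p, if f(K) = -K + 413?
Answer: 66551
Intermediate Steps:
f(K) = 413 - K
f(132) + p = (413 - 1*132) + 66270 = (413 - 132) + 66270 = 281 + 66270 = 66551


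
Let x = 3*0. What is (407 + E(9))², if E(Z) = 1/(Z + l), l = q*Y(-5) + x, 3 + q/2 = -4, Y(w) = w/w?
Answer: 4137156/25 ≈ 1.6549e+5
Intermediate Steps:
Y(w) = 1
x = 0
q = -14 (q = -6 + 2*(-4) = -6 - 8 = -14)
l = -14 (l = -14*1 + 0 = -14 + 0 = -14)
E(Z) = 1/(-14 + Z) (E(Z) = 1/(Z - 14) = 1/(-14 + Z))
(407 + E(9))² = (407 + 1/(-14 + 9))² = (407 + 1/(-5))² = (407 - ⅕)² = (2034/5)² = 4137156/25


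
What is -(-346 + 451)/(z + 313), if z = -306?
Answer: -15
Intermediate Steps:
-(-346 + 451)/(z + 313) = -(-346 + 451)/(-306 + 313) = -105/7 = -1*15 = -15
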